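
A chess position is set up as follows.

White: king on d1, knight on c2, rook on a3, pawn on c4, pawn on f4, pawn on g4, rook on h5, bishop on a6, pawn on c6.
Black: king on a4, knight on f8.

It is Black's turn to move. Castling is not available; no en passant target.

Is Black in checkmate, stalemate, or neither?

checkmate

Black to move; black king on a4.
In check: yes, from the white rook on a3.
King squares — a3: attacked by Nc2; b3: attacked by Ra3; b4: attacked by Nc2; a5: attacked by Ra3; b5: attacked by Pc4.
Legal moves for Black: none.
In check with no legal moves → checkmate.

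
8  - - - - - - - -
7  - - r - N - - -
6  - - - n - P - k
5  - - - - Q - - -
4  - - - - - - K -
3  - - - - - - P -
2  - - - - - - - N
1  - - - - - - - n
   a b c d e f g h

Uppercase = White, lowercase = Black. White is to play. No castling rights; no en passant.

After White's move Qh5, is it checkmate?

After Qh5: black king on h6; in check: yes, from the white queen on h5.
King squares — g5: attacked by Kg4; h5: attacked by Kg4; g6: attacked by Qh5; g7: attacked by Pf6; h7: attacked by Qh5.
Black has no legal moves → checkmate.

yes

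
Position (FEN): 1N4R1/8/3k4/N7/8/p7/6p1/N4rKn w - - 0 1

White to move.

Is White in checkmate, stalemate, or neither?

neither

White to move; white king on g1.
In check: yes, from the black rook on f1.
King squares — f1: attacked by Pg2; h1: attacked by Rf1; f2: attacked by Rf1; g2: available; h2: available.
Legal moves for White: Kh2, Kxg2.
White is in check but has 2 legal moves → neither.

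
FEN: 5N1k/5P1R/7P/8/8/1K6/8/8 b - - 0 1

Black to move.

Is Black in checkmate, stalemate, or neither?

checkmate

Black to move; black king on h8.
In check: yes, from the white rook on h7.
King squares — g7: attacked by Ph6; h7: attacked by Nf8; g8: attacked by Pf7.
Legal moves for Black: none.
In check with no legal moves → checkmate.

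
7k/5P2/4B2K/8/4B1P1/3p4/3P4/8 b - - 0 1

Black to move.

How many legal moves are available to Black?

Black to move; king on h8.
In check: no.
Legal moves: none.
Count: 0.

0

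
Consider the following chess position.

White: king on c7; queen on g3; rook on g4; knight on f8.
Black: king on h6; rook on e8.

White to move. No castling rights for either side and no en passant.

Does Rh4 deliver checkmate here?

yes

After Rh4: black king on h6; in check: yes, from the white rook on h4.
King squares — g5: attacked by Qg3; h5: attacked by Rh4; g6: attacked by Qg3; g7: attacked by Qg3; h7: attacked by Rh4.
Black has no legal moves → checkmate.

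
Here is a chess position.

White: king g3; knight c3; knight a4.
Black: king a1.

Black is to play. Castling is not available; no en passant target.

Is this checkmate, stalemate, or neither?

stalemate

Black to move; black king on a1.
In check: no.
King squares — b1: attacked by Nc3; a2: attacked by Nc3; b2: attacked by Na4.
Legal moves for Black: none.
Not in check and no legal moves → stalemate.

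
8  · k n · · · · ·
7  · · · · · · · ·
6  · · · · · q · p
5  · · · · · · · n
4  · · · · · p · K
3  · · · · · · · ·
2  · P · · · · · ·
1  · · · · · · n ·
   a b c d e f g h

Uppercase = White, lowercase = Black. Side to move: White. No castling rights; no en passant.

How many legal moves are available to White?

2

White to move; king on h4.
In check: yes, from the black queen on f6.
Legal moves: Kxh5, Kg4.
Count: 2.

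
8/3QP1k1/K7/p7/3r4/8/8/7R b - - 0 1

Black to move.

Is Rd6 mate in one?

no

After Rd6: white king on a6; in check: yes, from the black rook on d6.
White has 6 legal replies: Kb7, Ka7, Kb5, Kxa5, Qxd6, Qc6.
In check but a legal move exists → not checkmate.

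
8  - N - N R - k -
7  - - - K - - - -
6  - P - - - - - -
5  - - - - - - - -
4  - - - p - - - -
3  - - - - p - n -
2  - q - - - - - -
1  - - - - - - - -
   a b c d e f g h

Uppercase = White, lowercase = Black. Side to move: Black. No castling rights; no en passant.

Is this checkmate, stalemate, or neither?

Black to move; black king on g8.
In check: yes, from the white rook on e8.
King squares — f7: attacked by Nd8; g7: available; h7: available; f8: attacked by Re8; h8: attacked by Re8.
Legal moves for Black: Kh7, Kg7.
Black is in check but has 2 legal moves → neither.

neither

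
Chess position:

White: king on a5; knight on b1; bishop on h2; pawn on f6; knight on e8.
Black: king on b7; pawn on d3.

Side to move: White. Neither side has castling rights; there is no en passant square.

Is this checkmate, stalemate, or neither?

White to move; white king on a5.
In check: no.
Legal moves for White: Ng7, Nc7, Nd6+, Kb5, Kb4, Ka4, Bb8, Bc7, Bd6, Be5, Bf4, Bg3, Bg1, Nc3, Na3, Nd2, f7.
White has 17 legal moves and is not in check → neither.

neither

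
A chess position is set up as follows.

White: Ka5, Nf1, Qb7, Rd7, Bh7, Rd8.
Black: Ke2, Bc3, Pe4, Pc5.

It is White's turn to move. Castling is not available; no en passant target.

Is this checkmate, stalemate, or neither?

neither

White to move; white king on a5.
In check: yes, from the black bishop on c3.
Legal moves for White: Kb6, Ka6, Kb5, Ka4, Qb4.
White is in check but has 5 legal moves → neither.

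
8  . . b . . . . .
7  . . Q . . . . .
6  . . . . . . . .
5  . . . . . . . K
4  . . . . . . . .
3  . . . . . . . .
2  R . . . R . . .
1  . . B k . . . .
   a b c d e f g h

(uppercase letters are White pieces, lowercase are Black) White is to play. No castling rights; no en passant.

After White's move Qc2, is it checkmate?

After Qc2: black king on d1; in check: yes, from the white queen on c2.
King squares — c1: attacked by Qc2; e1: attacked by Re2; c2: attacked by Ra2; d2: attacked by Bc1; e2: attacked by Qc2.
Black has no legal moves → checkmate.

yes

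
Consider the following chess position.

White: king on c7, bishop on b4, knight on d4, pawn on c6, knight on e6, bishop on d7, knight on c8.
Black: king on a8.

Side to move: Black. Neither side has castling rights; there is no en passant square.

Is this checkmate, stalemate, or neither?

Black to move; black king on a8.
In check: no.
King squares — a7: attacked by Nc8; b7: attacked by Pc6; b8: attacked by Kc7.
Legal moves for Black: none.
Not in check and no legal moves → stalemate.

stalemate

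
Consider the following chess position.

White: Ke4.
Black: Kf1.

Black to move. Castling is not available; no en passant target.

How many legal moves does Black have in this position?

5

Black to move; king on f1.
In check: no.
Legal moves: Kg2, Kf2, Ke2, Kg1, Ke1.
Count: 5.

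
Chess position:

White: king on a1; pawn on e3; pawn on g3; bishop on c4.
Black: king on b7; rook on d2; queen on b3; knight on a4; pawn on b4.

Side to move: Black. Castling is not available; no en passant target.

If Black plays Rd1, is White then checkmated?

After Rd1: white king on a1; in check: yes, from the black rook on d1.
King squares — b1: attacked by Rd1; a2: attacked by Qb3; b2: attacked by Qb3.
White has no legal moves → checkmate.

yes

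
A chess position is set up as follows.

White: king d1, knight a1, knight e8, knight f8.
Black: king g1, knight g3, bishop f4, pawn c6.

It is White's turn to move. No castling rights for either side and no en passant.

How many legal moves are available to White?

White to move; king on d1.
In check: no.
Legal moves: Nh7, Nd7, Ng6, Ne6, Ng7, Nc7, Nf6, Nd6, Kc2, Ke1, Nb3, Nc2.
Count: 12.

12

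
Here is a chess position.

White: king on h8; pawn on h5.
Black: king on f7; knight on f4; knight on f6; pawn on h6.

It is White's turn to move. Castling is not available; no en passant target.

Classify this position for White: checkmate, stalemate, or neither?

stalemate

White to move; white king on h8.
In check: no.
King squares — g7: attacked by Kf7; h7: attacked by Nf6; g8: attacked by Nf6.
Legal moves for White: none.
Not in check and no legal moves → stalemate.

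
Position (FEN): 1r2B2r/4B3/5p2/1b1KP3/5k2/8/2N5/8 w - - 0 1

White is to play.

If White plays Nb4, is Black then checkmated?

After Nb4: black king on f4; in check: no.
Black is not in check, so this cannot be checkmate.

no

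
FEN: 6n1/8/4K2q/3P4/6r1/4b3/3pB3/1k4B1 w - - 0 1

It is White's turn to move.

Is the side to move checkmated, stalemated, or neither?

White to move; white king on e6.
In check: yes, from the black queen on h6.
King squares — d5: own pawn; e5: available; f5: available; d6: attacked by Qh6; f6: attacked by Qh6; d7: available; e7: attacked by Ng8; f7: available.
Legal moves for White: Kf7, Kd7, Kf5, Ke5.
White is in check but has 4 legal moves → neither.

neither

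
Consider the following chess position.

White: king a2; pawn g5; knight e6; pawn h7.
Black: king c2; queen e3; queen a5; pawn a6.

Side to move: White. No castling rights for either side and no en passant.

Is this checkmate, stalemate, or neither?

White to move; white king on a2.
In check: yes, from the black queen on a5.
King squares — a1: attacked by Qa5; b1: attacked by Kc2; b2: attacked by Kc2; a3: attacked by Qe3; b3: attacked by Kc2.
Legal moves for White: none.
In check with no legal moves → checkmate.

checkmate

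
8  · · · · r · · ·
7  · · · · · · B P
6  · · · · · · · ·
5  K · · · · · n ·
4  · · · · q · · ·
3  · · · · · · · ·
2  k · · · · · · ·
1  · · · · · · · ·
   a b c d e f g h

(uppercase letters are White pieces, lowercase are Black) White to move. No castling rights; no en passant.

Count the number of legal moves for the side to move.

White to move; king on a5.
In check: no.
Legal moves: Bh8, Bf8, Bh6, Bf6, Be5, Bd4, Bc3, Bb2, Ba1, Kb6, Ka6, Kb5, h8=Q, h8=R, h8=B, h8=N.
Count: 16.

16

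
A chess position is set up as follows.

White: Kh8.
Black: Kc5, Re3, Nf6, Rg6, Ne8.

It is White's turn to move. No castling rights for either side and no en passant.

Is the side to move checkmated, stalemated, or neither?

stalemate

White to move; white king on h8.
In check: no.
King squares — g7: attacked by Rg6; h7: attacked by Nf6; g8: attacked by Nf6.
Legal moves for White: none.
Not in check and no legal moves → stalemate.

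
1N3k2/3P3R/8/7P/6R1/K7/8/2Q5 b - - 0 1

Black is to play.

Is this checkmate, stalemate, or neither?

stalemate

Black to move; black king on f8.
In check: no.
King squares — e7: attacked by Rh7; f7: attacked by Rh7; g7: attacked by Rg4; e8: attacked by Pd7; g8: attacked by Rg4.
Legal moves for Black: none.
Not in check and no legal moves → stalemate.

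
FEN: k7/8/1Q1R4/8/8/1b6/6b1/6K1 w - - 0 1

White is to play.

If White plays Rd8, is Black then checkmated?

yes

After Rd8: black king on a8; in check: yes, from the white rook on d8.
King squares — a7: attacked by Qb6; b7: attacked by Qb6; b8: attacked by Qb6.
Black has no legal moves → checkmate.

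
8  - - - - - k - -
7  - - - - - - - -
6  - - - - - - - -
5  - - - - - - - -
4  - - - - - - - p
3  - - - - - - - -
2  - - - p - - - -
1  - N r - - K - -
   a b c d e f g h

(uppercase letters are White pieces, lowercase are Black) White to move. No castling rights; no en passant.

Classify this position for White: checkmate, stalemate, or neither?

White to move; white king on f1.
In check: yes, from the black rook on c1.
Legal moves for White: Kg2, Kf2, Ke2.
White is in check but has 3 legal moves → neither.

neither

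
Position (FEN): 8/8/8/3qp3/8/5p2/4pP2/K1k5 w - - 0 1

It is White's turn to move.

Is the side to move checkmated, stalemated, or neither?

stalemate

White to move; white king on a1.
In check: no.
King squares — b1: attacked by Kc1; a2: attacked by Qd5; b2: attacked by Kc1.
Legal moves for White: none.
Not in check and no legal moves → stalemate.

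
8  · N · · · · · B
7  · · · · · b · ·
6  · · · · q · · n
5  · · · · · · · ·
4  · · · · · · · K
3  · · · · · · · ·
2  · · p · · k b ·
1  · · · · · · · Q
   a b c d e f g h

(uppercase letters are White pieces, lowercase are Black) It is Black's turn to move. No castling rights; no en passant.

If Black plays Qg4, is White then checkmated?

After Qg4: white king on h4; in check: yes, from the black queen on g4.
King squares — g3: attacked by Kf2; h3: attacked by Bg2; g4: attacked by Nh6; g5: attacked by Qg4; h5: attacked by Qg4.
White has no legal moves → checkmate.

yes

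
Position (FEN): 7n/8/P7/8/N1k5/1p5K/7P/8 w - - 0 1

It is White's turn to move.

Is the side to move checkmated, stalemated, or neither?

White to move; white king on h3.
In check: no.
Legal moves for White: Nb6+, Nc5, Nc3, Nb2+, Kh4, Kg4, Kg3, Kg2, a7.
White has 9 legal moves and is not in check → neither.

neither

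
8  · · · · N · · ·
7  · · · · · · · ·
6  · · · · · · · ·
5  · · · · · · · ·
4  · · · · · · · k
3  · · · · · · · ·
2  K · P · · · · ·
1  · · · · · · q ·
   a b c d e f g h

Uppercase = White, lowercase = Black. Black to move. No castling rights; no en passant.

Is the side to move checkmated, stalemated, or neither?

neither

Black to move; black king on h4.
In check: no.
Legal moves for Black include: Kh5, Kg5, Kg4, Kh3, Kg3, Qg8+, Qg7, Qa7+, Qg6, Qb6, Qg5, Qc5, Qg4, Qd4, Qg3, Qe3, Qh2, Qg2, ... (list truncated; more exist).
Black has legal moves and is not in check → neither.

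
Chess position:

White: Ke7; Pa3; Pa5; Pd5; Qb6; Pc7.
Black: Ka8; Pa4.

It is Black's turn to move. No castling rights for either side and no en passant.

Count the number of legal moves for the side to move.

Black to move; king on a8.
In check: no.
Legal moves: none.
Count: 0.

0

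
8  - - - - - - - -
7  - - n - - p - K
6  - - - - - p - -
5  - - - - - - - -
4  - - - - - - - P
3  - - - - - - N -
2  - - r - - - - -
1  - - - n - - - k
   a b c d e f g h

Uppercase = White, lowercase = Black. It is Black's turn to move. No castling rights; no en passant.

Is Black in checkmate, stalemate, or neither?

Black to move; black king on h1.
In check: yes, from the white knight on g3.
King squares — g1: available; g2: available; h2: available.
Legal moves for Black: Kh2, Kg2, Kg1.
Black is in check but has 3 legal moves → neither.

neither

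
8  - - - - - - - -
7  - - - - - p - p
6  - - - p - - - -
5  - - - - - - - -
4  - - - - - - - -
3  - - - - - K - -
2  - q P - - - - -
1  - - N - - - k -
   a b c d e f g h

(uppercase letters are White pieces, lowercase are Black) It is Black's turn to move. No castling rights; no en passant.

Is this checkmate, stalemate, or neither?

neither

Black to move; black king on g1.
In check: no.
Legal moves for Black include: Qh8, Qb8, Qg7, Qb7+, Qf6+, Qb6, Qe5, Qb5, Qd4, Qb4, Qc3+, Qb3+, Qa3+, Qxc2, Qa2, Qxc1, Qb1, Qa1, ... (list truncated; more exist).
Black has legal moves and is not in check → neither.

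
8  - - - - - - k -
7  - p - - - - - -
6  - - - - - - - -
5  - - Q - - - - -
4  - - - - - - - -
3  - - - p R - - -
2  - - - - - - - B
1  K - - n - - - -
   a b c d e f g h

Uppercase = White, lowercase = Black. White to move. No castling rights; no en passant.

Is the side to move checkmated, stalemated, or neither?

White to move; white king on a1.
In check: no.
Legal moves for White include: Qf8+, Qc8+, Qe7, Qc7, Qa7, Qd6, Qc6, Qb6, Qh5, Qg5+, Qf5, Qe5, Qd5+, Qb5, Qa5, Qd4, Qc4+, Qb4, ... (list truncated; more exist).
White has legal moves and is not in check → neither.

neither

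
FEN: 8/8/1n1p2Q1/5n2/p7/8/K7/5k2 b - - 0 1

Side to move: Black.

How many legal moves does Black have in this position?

Black to move; king on f1.
In check: no.
Legal moves: Nc8, Na8, Nd7, Nd5, Nc4, Ng7, Ne7, Nh6, Nh4, Nd4, Ng3, Ne3, Kf2, Ke2, Ke1, d5, a3.
Count: 17.

17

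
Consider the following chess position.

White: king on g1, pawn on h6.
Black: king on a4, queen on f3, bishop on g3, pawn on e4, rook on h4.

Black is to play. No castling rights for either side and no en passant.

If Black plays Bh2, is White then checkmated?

After Bh2: white king on g1; in check: yes, from the black bishop on h2.
King squares — f1: attacked by Qf3; h1: attacked by Qf3; f2: attacked by Qf3; g2: attacked by Qf3; h2: attacked by Rh4.
White has no legal moves → checkmate.

yes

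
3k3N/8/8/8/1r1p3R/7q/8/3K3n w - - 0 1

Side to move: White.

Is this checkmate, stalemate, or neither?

White to move; white king on d1.
In check: no.
Legal moves for White: Nf7+, Ng6, Rh7, Rh6, Rh5, Rg4, Rf4, Re4, Rxd4+, Rxh3, Ke2, Kd2, Kc2, Ke1, Kc1.
White has 15 legal moves and is not in check → neither.

neither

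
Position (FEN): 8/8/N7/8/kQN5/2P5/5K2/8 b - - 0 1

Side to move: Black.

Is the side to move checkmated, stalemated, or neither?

Black to move; black king on a4.
In check: yes, from the white queen on b4.
King squares — a3: attacked by Qb4; b3: attacked by Qb4; b4: attacked by Pc3; a5: attacked by Qb4; b5: attacked by Qb4.
Legal moves for Black: none.
In check with no legal moves → checkmate.

checkmate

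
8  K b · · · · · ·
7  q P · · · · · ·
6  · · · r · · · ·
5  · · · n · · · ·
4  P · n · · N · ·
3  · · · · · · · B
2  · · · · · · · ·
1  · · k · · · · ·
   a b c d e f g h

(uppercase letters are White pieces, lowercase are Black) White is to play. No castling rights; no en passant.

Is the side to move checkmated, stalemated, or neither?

checkmate

White to move; white king on a8.
In check: yes, from the black queen on a7.
King squares — a7: attacked by Bb8; b7: own pawn; b8: attacked by Qa7.
Legal moves for White: none.
In check with no legal moves → checkmate.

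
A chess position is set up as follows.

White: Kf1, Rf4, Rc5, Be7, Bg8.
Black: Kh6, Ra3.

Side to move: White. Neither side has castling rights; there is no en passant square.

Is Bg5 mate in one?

no

After Bg5: black king on h6; in check: yes, from the white bishop on g5.
Black has 3 legal replies: Kg7, Kg6, Kh5.
In check but a legal move exists → not checkmate.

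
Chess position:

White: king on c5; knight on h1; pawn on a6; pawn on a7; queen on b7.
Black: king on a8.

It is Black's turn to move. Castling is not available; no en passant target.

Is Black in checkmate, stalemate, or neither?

Black to move; black king on a8.
In check: yes, from the white queen on b7.
King squares — a7: attacked by Qb7; b7: attacked by Pa6; b8: attacked by Pa7.
Legal moves for Black: none.
In check with no legal moves → checkmate.

checkmate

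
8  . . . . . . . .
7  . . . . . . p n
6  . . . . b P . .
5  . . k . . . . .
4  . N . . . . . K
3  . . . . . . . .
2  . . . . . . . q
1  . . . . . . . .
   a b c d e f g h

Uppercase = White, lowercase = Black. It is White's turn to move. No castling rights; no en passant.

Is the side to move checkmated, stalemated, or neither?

White to move; white king on h4.
In check: yes, from the black queen on h2.
King squares — g3: attacked by Qh2; h3: attacked by Qh2; g4: attacked by Be6; g5: attacked by Nh7; h5: attacked by Qh2.
Legal moves for White: none.
In check with no legal moves → checkmate.

checkmate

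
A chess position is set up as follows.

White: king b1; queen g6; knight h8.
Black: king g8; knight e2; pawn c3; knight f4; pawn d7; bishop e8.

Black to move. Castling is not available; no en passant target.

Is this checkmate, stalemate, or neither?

Black to move; black king on g8.
In check: yes, from the white queen on g6.
King squares — f7: attacked by Qg6; g7: attacked by Qg6; h7: attacked by Qg6; f8: available; h8: available.
Legal moves for Black: Kxh8, Kf8, Bxg6+, Nxg6.
Black is in check but has 4 legal moves → neither.

neither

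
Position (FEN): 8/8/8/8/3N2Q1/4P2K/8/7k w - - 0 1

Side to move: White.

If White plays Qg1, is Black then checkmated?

no

After Qg1: black king on h1; in check: yes, from the white queen on g1.
Black has 1 legal reply: Kxg1.
In check but a legal move exists → not checkmate.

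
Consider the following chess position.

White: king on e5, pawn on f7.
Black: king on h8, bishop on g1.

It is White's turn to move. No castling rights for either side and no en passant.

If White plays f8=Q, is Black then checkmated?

no

After f8=Q: black king on h8; in check: yes, from the white queen on f8.
Black has 1 legal reply: Kh7.
In check but a legal move exists → not checkmate.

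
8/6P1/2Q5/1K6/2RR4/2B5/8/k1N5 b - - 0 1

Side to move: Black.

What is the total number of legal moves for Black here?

1

Black to move; king on a1.
In check: yes, from the white bishop on c3.
Legal moves: Kb1.
Count: 1.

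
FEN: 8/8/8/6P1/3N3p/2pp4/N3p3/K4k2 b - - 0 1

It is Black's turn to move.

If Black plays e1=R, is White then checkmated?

no

After e1=R: white king on a1; in check: yes, from the black rook on e1.
White has 1 legal reply: Nc1.
In check but a legal move exists → not checkmate.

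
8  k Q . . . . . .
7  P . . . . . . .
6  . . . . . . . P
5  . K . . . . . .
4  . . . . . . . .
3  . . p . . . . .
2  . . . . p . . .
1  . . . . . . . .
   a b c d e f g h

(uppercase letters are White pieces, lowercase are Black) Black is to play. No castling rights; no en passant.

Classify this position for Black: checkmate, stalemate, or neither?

Black to move; black king on a8.
In check: yes, from the white queen on b8.
King squares — a7: attacked by Qb8; b7: attacked by Qb8; b8: attacked by Pa7.
Legal moves for Black: none.
In check with no legal moves → checkmate.

checkmate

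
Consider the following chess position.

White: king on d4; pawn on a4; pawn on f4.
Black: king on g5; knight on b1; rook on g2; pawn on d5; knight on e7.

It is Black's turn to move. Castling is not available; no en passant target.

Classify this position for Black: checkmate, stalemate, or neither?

Black to move; black king on g5.
In check: yes, from the white pawn on f4.
Legal moves for Black: Kh6, Kg6, Kf6, Kh5, Kf5, Kh4, Kg4, Kxf4.
Black is in check but has 8 legal moves → neither.

neither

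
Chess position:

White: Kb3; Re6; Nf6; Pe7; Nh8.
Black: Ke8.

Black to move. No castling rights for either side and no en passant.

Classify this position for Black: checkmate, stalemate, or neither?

Black to move; black king on e8.
In check: yes, from the white knight on f6.
King squares — d7: attacked by Nf6; e7: attacked by Re6; f7: attacked by Nh8; d8: attacked by Pe7; f8: attacked by Pe7.
Legal moves for Black: none.
In check with no legal moves → checkmate.

checkmate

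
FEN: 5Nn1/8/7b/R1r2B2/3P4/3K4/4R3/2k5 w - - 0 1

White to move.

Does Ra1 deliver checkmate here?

After Ra1: black king on c1; in check: yes, from the white rook on a1.
King squares — b1: attacked by Ra1; d1: attacked by Ra1; b2: attacked by Re2; c2: attacked by Re2; d2: attacked by Re2.
Black has no legal moves → checkmate.

yes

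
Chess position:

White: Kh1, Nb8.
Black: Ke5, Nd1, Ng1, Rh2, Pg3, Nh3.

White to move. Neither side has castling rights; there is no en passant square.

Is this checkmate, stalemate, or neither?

White to move; white king on h1.
In check: yes, from the black rook on h2.
King squares — g1: attacked by Nh3; g2: attacked by Rh2; h2: attacked by Pg3.
Legal moves for White: none.
In check with no legal moves → checkmate.

checkmate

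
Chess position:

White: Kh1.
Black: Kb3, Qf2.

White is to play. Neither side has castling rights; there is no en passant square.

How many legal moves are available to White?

0

White to move; king on h1.
In check: no.
Legal moves: none.
Count: 0.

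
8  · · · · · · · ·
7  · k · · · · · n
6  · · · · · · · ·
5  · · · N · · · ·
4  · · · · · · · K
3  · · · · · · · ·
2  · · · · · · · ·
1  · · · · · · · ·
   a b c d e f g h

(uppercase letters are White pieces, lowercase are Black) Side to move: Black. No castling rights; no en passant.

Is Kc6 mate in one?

no

After Kc6: white king on h4; in check: no.
White is not in check, so this cannot be checkmate.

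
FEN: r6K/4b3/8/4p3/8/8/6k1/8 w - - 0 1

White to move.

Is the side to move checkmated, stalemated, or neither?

White to move; white king on h8.
In check: yes, from the black rook on a8.
Legal moves for White: Kh7, Kg7.
White is in check but has 2 legal moves → neither.

neither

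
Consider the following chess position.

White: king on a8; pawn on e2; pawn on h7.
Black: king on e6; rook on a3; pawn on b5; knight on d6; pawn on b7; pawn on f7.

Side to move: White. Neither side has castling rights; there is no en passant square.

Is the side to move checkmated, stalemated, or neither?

White to move; white king on a8.
In check: yes, from the black rook on a3.
King squares — a7: attacked by Ra3; b7: attacked by Nd6; b8: available.
Legal moves for White: Kb8.
White is in check but has 1 legal move → neither.

neither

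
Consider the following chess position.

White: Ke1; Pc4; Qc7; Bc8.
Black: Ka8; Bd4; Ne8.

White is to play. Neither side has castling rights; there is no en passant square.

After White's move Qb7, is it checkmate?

After Qb7: black king on a8; in check: yes, from the white queen on b7.
King squares — a7: attacked by Qb7; b7: attacked by Bc8; b8: attacked by Qb7.
Black has no legal moves → checkmate.

yes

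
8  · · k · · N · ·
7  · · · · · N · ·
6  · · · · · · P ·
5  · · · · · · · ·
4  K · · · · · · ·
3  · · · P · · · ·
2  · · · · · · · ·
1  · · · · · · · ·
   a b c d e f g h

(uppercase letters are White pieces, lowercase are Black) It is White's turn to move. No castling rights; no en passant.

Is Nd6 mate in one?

After Nd6: black king on c8; in check: yes, from the white knight on d6.
Black has 3 legal replies: Kd8, Kb8, Kc7.
In check but a legal move exists → not checkmate.

no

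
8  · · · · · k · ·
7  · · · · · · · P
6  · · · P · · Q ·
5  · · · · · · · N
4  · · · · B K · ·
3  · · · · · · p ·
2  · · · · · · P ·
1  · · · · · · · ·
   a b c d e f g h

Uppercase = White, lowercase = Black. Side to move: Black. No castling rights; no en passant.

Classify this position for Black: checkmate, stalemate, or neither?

stalemate

Black to move; black king on f8.
In check: no.
King squares — e7: attacked by Pd6; f7: attacked by Qg6; g7: attacked by Nh5; e8: attacked by Qg6; g8: attacked by Qg6.
Legal moves for Black: none.
Not in check and no legal moves → stalemate.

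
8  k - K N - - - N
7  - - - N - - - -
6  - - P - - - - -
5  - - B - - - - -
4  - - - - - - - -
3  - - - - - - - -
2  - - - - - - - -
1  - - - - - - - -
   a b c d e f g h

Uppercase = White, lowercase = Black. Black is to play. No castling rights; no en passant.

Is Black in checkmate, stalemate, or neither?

stalemate

Black to move; black king on a8.
In check: no.
King squares — a7: attacked by Bc5; b7: attacked by Pc6; b8: attacked by Nd7.
Legal moves for Black: none.
Not in check and no legal moves → stalemate.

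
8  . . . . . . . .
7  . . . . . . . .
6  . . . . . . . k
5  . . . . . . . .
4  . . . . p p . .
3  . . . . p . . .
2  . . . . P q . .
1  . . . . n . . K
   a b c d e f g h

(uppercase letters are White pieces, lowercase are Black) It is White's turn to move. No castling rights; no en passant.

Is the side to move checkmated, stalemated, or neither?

White to move; white king on h1.
In check: no.
King squares — g1: attacked by Qf2; g2: attacked by Ne1; h2: attacked by Qf2.
Legal moves for White: none.
Not in check and no legal moves → stalemate.

stalemate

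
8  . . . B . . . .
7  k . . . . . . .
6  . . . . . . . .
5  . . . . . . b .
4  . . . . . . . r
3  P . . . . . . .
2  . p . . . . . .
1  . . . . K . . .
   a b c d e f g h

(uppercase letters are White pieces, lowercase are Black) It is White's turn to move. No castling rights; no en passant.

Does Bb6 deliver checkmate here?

no

After Bb6: black king on a7; in check: yes, from the white bishop on b6.
Black has 5 legal replies: Kb8, Ka8, Kb7, Kxb6, Ka6.
In check but a legal move exists → not checkmate.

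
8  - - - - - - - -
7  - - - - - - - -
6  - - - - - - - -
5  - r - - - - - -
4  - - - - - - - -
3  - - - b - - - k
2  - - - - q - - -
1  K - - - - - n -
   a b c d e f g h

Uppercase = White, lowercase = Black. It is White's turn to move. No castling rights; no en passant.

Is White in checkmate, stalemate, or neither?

White to move; white king on a1.
In check: no.
King squares — b1: attacked by Bd3; a2: attacked by Qe2; b2: attacked by Qe2.
Legal moves for White: none.
Not in check and no legal moves → stalemate.

stalemate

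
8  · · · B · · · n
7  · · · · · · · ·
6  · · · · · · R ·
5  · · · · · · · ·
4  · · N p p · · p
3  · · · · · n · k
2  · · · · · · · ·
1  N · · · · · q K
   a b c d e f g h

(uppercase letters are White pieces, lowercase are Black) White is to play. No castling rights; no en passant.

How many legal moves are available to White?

White to move; king on h1.
In check: yes, from the black queen on g1.
Legal moves: Rxg1.
Count: 1.

1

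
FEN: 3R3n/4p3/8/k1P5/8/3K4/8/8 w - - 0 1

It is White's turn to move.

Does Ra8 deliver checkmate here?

no

After Ra8: black king on a5; in check: yes, from the white rook on a8.
Black has 2 legal replies: Kb5, Kb4.
In check but a legal move exists → not checkmate.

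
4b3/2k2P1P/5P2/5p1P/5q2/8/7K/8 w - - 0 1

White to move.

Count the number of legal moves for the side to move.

White to move; king on h2.
In check: yes, from the black queen on f4.
Legal moves: Kh3, Kg2, Kh1, Kg1.
Count: 4.

4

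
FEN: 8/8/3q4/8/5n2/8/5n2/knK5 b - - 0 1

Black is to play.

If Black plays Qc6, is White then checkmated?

yes

After Qc6: white king on c1; in check: yes, from the black queen on c6.
King squares — b1: attacked by Ka1; d1: attacked by Nf2; b2: attacked by Ka1; c2: attacked by Qc6; d2: attacked by Nb1.
White has no legal moves → checkmate.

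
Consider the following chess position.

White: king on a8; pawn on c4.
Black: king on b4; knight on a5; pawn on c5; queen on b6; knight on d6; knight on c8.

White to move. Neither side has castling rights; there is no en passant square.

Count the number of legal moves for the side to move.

0

White to move; king on a8.
In check: no.
Legal moves: none.
Count: 0.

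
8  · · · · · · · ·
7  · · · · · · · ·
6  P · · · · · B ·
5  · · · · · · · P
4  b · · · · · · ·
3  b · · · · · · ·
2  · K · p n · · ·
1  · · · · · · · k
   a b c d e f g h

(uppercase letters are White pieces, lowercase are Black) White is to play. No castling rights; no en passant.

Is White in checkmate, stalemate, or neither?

neither

White to move; white king on b2.
In check: yes, from the black bishop on a3.
King squares — a1: available; b1: available; c1: attacked by Pd2; a2: available; c2: attacked by Ba4; a3: available; b3: attacked by Ba4; c3: attacked by Ne2.
Legal moves for White: Kxa3, Ka2, Kb1, Ka1.
White is in check but has 4 legal moves → neither.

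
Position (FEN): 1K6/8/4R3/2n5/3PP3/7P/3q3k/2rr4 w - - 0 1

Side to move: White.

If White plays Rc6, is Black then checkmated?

After Rc6: black king on h2; in check: no.
Black is not in check, so this cannot be checkmate.

no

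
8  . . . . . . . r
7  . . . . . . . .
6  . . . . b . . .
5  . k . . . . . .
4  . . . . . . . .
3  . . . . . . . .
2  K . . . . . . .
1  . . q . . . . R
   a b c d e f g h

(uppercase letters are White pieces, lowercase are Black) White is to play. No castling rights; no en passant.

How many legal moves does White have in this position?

0

White to move; king on a2.
In check: yes, from the black bishop on e6.
Legal moves: none.
Count: 0.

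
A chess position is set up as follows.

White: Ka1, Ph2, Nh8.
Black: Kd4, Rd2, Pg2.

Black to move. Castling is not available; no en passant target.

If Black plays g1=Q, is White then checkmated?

After g1=Q: white king on a1; in check: yes, from the black queen on g1.
King squares — b1: attacked by Qg1; a2: attacked by Rd2; b2: attacked by Rd2.
White has no legal moves → checkmate.

yes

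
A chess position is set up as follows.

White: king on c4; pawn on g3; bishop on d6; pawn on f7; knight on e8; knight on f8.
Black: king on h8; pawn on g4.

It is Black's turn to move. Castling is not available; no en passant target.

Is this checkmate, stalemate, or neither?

stalemate

Black to move; black king on h8.
In check: no.
King squares — g7: attacked by Ne8; h7: attacked by Nf8; g8: attacked by Pf7.
Legal moves for Black: none.
Not in check and no legal moves → stalemate.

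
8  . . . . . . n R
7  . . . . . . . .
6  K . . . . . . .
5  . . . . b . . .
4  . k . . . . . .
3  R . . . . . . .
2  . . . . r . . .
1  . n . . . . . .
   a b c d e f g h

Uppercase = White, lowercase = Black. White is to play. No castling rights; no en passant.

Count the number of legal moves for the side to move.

White to move; king on a6.
In check: no.
Legal moves: Rxg8, Rh7, Rh6, Rh5, Rh4+, Rhh3, Rh2, Rh1, Kb7, Ka7, Kb6, Ra5, Ra4+, Rah3, Rg3, Rf3, Re3, Rd3, Rc3, Rb3+, Ra2, Ra1.
Count: 22.

22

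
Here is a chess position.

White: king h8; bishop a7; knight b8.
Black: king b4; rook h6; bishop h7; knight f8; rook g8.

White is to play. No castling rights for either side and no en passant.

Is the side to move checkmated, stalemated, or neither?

White to move; white king on h8.
In check: yes, from the black rook on g8.
King squares — g7: attacked by Rg8; h7: attacked by Rh6; g8: attacked by Bh7.
Legal moves for White: none.
In check with no legal moves → checkmate.

checkmate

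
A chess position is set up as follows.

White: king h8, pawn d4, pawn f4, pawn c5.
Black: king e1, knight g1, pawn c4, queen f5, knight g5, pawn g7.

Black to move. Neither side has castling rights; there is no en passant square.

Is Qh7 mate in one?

yes

After Qh7: white king on h8; in check: yes, from the black queen on h7.
King squares — g7: attacked by Qh7; h7: attacked by Ng5; g8: attacked by Qh7.
White has no legal moves → checkmate.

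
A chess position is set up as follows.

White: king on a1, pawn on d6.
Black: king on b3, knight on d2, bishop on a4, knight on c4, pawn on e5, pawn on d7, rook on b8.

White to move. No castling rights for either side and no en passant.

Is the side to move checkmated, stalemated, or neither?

White to move; white king on a1.
In check: no.
King squares — b1: attacked by Nd2; a2: attacked by Kb3; b2: attacked by Kb3.
Legal moves for White: none.
Not in check and no legal moves → stalemate.

stalemate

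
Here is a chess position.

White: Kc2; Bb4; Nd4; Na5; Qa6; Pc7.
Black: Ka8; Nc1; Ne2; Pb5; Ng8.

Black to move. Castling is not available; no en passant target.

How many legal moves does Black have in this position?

0

Black to move; king on a8.
In check: yes, from the white queen on a6.
Legal moves: none.
Count: 0.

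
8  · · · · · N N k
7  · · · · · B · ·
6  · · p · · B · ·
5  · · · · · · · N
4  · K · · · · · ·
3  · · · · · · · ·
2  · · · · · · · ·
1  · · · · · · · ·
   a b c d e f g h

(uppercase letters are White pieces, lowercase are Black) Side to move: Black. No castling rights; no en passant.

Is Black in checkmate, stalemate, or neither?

checkmate

Black to move; black king on h8.
In check: yes, from the white bishop on f6.
King squares — g7: attacked by Nh5; h7: attacked by Nf8; g8: attacked by Bf7.
Legal moves for Black: none.
In check with no legal moves → checkmate.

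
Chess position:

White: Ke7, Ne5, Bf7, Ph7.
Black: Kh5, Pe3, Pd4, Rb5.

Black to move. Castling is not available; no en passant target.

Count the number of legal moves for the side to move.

3

Black to move; king on h5.
In check: yes, from the white bishop on f7.
Legal moves: Kh6, Kg5, Kh4.
Count: 3.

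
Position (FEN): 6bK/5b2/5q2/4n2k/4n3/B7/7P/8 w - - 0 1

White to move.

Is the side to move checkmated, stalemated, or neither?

checkmate

White to move; white king on h8.
In check: yes, from the black queen on f6.
King squares — g7: attacked by Qf6; h7: attacked by Bg8; g8: attacked by Bf7.
Legal moves for White: none.
In check with no legal moves → checkmate.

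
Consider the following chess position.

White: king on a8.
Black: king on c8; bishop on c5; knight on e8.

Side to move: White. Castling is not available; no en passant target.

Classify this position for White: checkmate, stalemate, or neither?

stalemate

White to move; white king on a8.
In check: no.
King squares — a7: attacked by Bc5; b7: attacked by Kc8; b8: attacked by Kc8.
Legal moves for White: none.
Not in check and no legal moves → stalemate.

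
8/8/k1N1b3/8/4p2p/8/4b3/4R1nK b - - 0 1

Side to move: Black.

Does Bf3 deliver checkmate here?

After Bf3: white king on h1; in check: yes, from the black bishop on f3.
White has 2 legal replies: Kh2, Kxg1.
In check but a legal move exists → not checkmate.

no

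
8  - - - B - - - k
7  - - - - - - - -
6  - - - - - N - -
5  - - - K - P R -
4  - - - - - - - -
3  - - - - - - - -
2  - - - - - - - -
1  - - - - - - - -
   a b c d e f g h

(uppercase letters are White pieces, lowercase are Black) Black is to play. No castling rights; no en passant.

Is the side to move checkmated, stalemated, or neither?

stalemate

Black to move; black king on h8.
In check: no.
King squares — g7: attacked by Rg5; h7: attacked by Nf6; g8: attacked by Rg5.
Legal moves for Black: none.
Not in check and no legal moves → stalemate.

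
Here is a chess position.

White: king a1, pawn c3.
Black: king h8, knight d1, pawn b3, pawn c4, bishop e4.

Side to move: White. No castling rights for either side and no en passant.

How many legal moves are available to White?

White to move; king on a1.
In check: no.
Legal moves: none.
Count: 0.

0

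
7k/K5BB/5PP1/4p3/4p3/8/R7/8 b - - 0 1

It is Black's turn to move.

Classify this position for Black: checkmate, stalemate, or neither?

checkmate

Black to move; black king on h8.
In check: yes, from the white bishop on g7.
King squares — g7: attacked by Pf6; h7: attacked by Pg6; g8: attacked by Bh7.
Legal moves for Black: none.
In check with no legal moves → checkmate.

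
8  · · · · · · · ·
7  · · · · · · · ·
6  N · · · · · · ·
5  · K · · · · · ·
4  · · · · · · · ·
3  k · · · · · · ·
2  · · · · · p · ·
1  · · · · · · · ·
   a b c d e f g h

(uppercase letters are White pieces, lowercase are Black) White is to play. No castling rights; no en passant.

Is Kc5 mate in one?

After Kc5: black king on a3; in check: no.
Black is not in check, so this cannot be checkmate.

no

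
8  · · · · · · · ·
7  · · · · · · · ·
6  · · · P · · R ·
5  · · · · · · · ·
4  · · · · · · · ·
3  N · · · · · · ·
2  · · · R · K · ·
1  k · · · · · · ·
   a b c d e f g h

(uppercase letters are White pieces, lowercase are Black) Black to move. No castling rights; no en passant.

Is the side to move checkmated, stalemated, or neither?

Black to move; black king on a1.
In check: no.
King squares — b1: attacked by Na3; a2: attacked by Rd2; b2: attacked by Rd2.
Legal moves for Black: none.
Not in check and no legal moves → stalemate.

stalemate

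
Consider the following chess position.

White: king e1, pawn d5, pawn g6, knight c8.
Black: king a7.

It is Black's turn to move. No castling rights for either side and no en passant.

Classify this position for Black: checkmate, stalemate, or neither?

neither

Black to move; black king on a7.
In check: yes, from the white knight on c8.
King squares — a6: available; b6: attacked by Nc8; b7: available; a8: available; b8: available.
Legal moves for Black: Kb8, Ka8, Kb7, Ka6.
Black is in check but has 4 legal moves → neither.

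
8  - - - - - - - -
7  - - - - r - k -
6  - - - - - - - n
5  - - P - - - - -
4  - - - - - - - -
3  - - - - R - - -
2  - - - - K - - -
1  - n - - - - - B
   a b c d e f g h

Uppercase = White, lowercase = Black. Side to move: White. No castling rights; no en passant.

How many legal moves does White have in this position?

18

White to move; king on e2.
In check: no.
Legal moves: Rxe7+, Re6, Re5, Re4, Kf3, Kd3, Kf2, Kf1, Ke1, Kd1, Ba8, Bb7, Bc6, Bd5, Be4, Bf3, Bg2, c6.
Count: 18.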